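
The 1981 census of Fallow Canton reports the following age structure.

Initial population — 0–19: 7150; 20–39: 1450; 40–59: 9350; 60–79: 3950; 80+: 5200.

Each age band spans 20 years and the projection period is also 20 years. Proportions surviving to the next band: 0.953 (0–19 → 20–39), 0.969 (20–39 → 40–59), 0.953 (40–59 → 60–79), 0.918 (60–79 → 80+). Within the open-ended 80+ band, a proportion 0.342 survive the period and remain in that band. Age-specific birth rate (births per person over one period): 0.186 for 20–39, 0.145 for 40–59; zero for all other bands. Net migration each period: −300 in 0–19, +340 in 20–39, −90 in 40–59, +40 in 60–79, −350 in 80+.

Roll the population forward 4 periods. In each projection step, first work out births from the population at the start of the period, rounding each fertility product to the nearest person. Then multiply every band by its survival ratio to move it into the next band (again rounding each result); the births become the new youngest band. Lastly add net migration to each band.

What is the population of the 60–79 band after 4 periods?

Period 1:
Births: 1450 × 0.186 = 270 ; 9350 × 0.145 = 1356 → total 1626
20–39: 7150 × 0.953 = 6814
40–59: 1450 × 0.969 = 1405
60–79: 9350 × 0.953 = 8911
80+: 3950 × 0.918 + 5200 × 0.342 = 3626 + 1778 = 5404
Net migration: 0–19 − 300 → 1326; 20–39 + 340 → 7154; 40–59 − 90 → 1315; 60–79 + 40 → 8951; 80+ − 350 → 5054
Population now: 0–19=1326, 20–39=7154, 40–59=1315, 60–79=8951, 80+=5054
Period 2:
Births: 7154 × 0.186 = 1331 ; 1315 × 0.145 = 191 → total 1522
20–39: 1326 × 0.953 = 1264
40–59: 7154 × 0.969 = 6932
60–79: 1315 × 0.953 = 1253
80+: 8951 × 0.918 + 5054 × 0.342 = 8217 + 1728 = 9945
Net migration: 0–19 − 300 → 1222; 20–39 + 340 → 1604; 40–59 − 90 → 6842; 60–79 + 40 → 1293; 80+ − 350 → 9595
Population now: 0–19=1222, 20–39=1604, 40–59=6842, 60–79=1293, 80+=9595
Period 3:
Births: 1604 × 0.186 = 298 ; 6842 × 0.145 = 992 → total 1290
20–39: 1222 × 0.953 = 1165
40–59: 1604 × 0.969 = 1554
60–79: 6842 × 0.953 = 6520
80+: 1293 × 0.918 + 9595 × 0.342 = 1187 + 3281 = 4468
Net migration: 0–19 − 300 → 990; 20–39 + 340 → 1505; 40–59 − 90 → 1464; 60–79 + 40 → 6560; 80+ − 350 → 4118
Population now: 0–19=990, 20–39=1505, 40–59=1464, 60–79=6560, 80+=4118
Period 4:
Births: 1505 × 0.186 = 280 ; 1464 × 0.145 = 212 → total 492
20–39: 990 × 0.953 = 943
40–59: 1505 × 0.969 = 1458
60–79: 1464 × 0.953 = 1395
80+: 6560 × 0.918 + 4118 × 0.342 = 6022 + 1408 = 7430
Net migration: 0–19 − 300 → 192; 20–39 + 340 → 1283; 40–59 − 90 → 1368; 60–79 + 40 → 1435; 80+ − 350 → 7080
Population now: 0–19=192, 20–39=1283, 40–59=1368, 60–79=1435, 80+=7080

1435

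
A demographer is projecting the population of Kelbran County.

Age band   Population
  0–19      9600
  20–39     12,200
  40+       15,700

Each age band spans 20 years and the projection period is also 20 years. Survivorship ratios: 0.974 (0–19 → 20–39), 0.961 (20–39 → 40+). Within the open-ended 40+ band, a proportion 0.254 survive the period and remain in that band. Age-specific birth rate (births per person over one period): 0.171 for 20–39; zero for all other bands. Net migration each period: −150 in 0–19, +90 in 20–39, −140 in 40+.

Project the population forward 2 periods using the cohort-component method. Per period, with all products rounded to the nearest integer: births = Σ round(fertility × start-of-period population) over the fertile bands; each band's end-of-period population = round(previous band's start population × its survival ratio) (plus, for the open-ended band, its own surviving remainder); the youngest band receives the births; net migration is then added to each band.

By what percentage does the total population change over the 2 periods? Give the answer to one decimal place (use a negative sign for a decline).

Numbering the groups 1..3 from youngest to oldest:
After projecting period 1:
Births: 12200 × 0.171 = 2086
Group 2: 9600 × 0.974 = 9350
Group 3: 12200 × 0.961 + 15700 × 0.254 = 11724 + 3988 = 15712
Net migration: Group 1 − 150 → 1936; Group 2 + 90 → 9440; Group 3 − 140 → 15572
Giving 1936 / 9440 / 15572.
After projecting period 2:
Births: 9440 × 0.171 = 1614
Group 2: 1936 × 0.974 = 1886
Group 3: 9440 × 0.961 + 15572 × 0.254 = 9072 + 3955 = 13027
Net migration: Group 1 − 150 → 1464; Group 2 + 90 → 1976; Group 3 − 140 → 12887
Giving 1464 / 1976 / 12887.
Total: 37500 → 16327; change = -21173; percentage change = -56.5%

-56.5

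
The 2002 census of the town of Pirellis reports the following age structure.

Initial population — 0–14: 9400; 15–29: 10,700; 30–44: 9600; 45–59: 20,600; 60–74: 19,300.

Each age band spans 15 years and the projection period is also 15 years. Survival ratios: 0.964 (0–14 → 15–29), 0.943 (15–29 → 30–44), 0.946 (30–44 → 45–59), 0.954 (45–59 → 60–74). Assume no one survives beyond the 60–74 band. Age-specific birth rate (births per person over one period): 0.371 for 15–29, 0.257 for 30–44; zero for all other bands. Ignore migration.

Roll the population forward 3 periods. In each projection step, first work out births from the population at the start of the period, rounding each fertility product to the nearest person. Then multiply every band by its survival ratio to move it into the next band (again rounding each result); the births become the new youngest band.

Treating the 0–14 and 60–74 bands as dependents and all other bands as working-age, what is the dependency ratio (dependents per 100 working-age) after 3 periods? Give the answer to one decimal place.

(Bands numbered youngest = 1 to oldest = 5.)
Period 1.
Births: 10700 × 0.371 = 3970, 9600 × 0.257 = 2467 → total 6437
Band 2: 9400 × 0.964 = 9062
Band 3: 10700 × 0.943 = 10090
Band 4: 9600 × 0.946 = 9082
Band 5: 20600 × 0.954 = 19652
Population now: 0–14=6437, 15–29=9062, 30–44=10090, 45–59=9082, 60–74=19652
Period 2.
Births: 9062 × 0.371 = 3362, 10090 × 0.257 = 2593 → total 5955
Band 2: 6437 × 0.964 = 6205
Band 3: 9062 × 0.943 = 8545
Band 4: 10090 × 0.946 = 9545
Band 5: 9082 × 0.954 = 8664
Population now: 0–14=5955, 15–29=6205, 30–44=8545, 45–59=9545, 60–74=8664
Period 3.
Births: 6205 × 0.371 = 2302, 8545 × 0.257 = 2196 → total 4498
Band 2: 5955 × 0.964 = 5741
Band 3: 6205 × 0.943 = 5851
Band 4: 8545 × 0.946 = 8084
Band 5: 9545 × 0.954 = 9106
Population now: 0–14=4498, 15–29=5741, 30–44=5851, 45–59=8084, 60–74=9106
Dependents (band 0–14 + band 60–74) = 4498 + 9106 = 13604; working-age = 19676; ratio = 13604/19676 × 100 = 69.1

69.1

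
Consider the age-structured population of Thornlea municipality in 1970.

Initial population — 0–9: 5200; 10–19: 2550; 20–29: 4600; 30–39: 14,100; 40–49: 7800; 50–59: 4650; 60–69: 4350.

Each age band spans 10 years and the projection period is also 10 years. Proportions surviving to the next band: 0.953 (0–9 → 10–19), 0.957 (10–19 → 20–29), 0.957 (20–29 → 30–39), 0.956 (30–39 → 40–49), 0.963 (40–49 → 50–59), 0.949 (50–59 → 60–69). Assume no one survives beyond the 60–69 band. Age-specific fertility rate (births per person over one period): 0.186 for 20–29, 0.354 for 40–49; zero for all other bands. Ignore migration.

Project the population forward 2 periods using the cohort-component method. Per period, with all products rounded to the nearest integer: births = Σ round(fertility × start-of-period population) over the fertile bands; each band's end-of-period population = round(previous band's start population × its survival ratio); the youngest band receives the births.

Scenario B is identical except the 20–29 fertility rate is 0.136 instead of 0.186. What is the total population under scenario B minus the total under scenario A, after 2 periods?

[period 1]
Births: 4600 * 0.186 = 856 ; 7800 * 0.354 = 2761 → total 3617
10–19: 5200 * 0.953 = 4956
20–29: 2550 * 0.957 = 2440
30–39: 4600 * 0.957 = 4402
40–49: 14100 * 0.956 = 13480
50–59: 7800 * 0.963 = 7511
60–69: 4650 * 0.949 = 4413
Population now: 0–9=3617, 10–19=4956, 20–29=2440, 30–39=4402, 40–49=13480, 50–59=7511, 60–69=4413
[period 2]
Births: 2440 * 0.186 = 454 ; 13480 * 0.354 = 4772 → total 5226
10–19: 3617 * 0.953 = 3447
20–29: 4956 * 0.957 = 4743
30–39: 2440 * 0.957 = 2335
40–49: 4402 * 0.956 = 4208
50–59: 13480 * 0.963 = 12981
60–69: 7511 * 0.949 = 7128
Population now: 0–9=5226, 10–19=3447, 20–29=4743, 30–39=2335, 40–49=4208, 50–59=12981, 60–69=7128
Scenario A total after 2 periods: 40068
Scenario B projection —
[period 1]
Births: 4600 * 0.136 = 626 ; 7800 * 0.354 = 2761 → total 3387
10–19: 5200 * 0.953 = 4956
20–29: 2550 * 0.957 = 2440
30–39: 4600 * 0.957 = 4402
40–49: 14100 * 0.956 = 13480
50–59: 7800 * 0.963 = 7511
60–69: 4650 * 0.949 = 4413
Population now: 0–9=3387, 10–19=4956, 20–29=2440, 30–39=4402, 40–49=13480, 50–59=7511, 60–69=4413
[period 2]
Births: 2440 * 0.136 = 332 ; 13480 * 0.354 = 4772 → total 5104
10–19: 3387 * 0.953 = 3228
20–29: 4956 * 0.957 = 4743
30–39: 2440 * 0.957 = 2335
40–49: 4402 * 0.956 = 4208
50–59: 13480 * 0.963 = 12981
60–69: 7511 * 0.949 = 7128
Population now: 0–9=5104, 10–19=3228, 20–29=4743, 30–39=2335, 40–49=4208, 50–59=12981, 60–69=7128
Scenario B total after 2 periods: 39727
Difference B − A = 39727 − 40068 = -341

-341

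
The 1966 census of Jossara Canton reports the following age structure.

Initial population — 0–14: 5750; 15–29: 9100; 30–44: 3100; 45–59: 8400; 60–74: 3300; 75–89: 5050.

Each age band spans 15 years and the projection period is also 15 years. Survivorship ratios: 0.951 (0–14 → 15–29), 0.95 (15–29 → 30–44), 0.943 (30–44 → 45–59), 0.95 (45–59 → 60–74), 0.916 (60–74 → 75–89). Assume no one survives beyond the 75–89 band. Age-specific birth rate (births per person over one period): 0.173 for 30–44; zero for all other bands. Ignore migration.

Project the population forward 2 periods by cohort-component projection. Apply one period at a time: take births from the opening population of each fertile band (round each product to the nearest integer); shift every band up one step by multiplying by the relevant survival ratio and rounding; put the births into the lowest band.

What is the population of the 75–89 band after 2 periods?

7310

[period 1]
Births: 3100 × 0.173 = 536
15–29: 5750 × 0.951 = 5468
30–44: 9100 × 0.95 = 8645
45–59: 3100 × 0.943 = 2923
60–74: 8400 × 0.95 = 7980
75–89: 3300 × 0.916 = 3023
Population now: 0–14=536, 15–29=5468, 30–44=8645, 45–59=2923, 60–74=7980, 75–89=3023
[period 2]
Births: 8645 × 0.173 = 1496
15–29: 536 × 0.951 = 510
30–44: 5468 × 0.95 = 5195
45–59: 8645 × 0.943 = 8152
60–74: 2923 × 0.95 = 2777
75–89: 7980 × 0.916 = 7310
Population now: 0–14=1496, 15–29=510, 30–44=5195, 45–59=8152, 60–74=2777, 75–89=7310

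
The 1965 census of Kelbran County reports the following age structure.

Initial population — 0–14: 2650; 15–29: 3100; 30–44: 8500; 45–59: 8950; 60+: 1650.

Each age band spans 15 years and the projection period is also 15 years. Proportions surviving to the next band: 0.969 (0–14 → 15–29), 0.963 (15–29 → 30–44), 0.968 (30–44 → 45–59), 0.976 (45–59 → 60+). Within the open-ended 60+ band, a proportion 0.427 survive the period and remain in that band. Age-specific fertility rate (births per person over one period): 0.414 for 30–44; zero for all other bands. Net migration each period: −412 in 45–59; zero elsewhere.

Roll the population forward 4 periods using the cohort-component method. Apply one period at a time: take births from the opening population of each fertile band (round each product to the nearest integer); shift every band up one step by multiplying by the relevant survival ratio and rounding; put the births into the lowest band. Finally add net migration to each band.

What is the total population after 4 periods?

Let band 1 be 0–14 through band 5 = 60+.
Period 1.
Births: 8500 × 0.414 = 3519
Band 2: 2650 × 0.969 = 2568
Band 3: 3100 × 0.963 = 2985
Band 4: 8500 × 0.968 = 8228
Band 5: 8950 × 0.976 + 1650 × 0.427 = 8735 + 705 = 9440
Net migration: Band 4 − 412 → 7816
Giving 3519 / 2568 / 2985 / 7816 / 9440.
Period 2.
Births: 2985 × 0.414 = 1236
Band 2: 3519 × 0.969 = 3410
Band 3: 2568 × 0.963 = 2473
Band 4: 2985 × 0.968 = 2889
Band 5: 7816 × 0.976 + 9440 × 0.427 = 7628 + 4031 = 11659
Net migration: Band 4 − 412 → 2477
Giving 1236 / 3410 / 2473 / 2477 / 11659.
Period 3.
Births: 2473 × 0.414 = 1024
Band 2: 1236 × 0.969 = 1198
Band 3: 3410 × 0.963 = 3284
Band 4: 2473 × 0.968 = 2394
Band 5: 2477 × 0.976 + 11659 × 0.427 = 2418 + 4978 = 7396
Net migration: Band 4 − 412 → 1982
Giving 1024 / 1198 / 3284 / 1982 / 7396.
Period 4.
Births: 3284 × 0.414 = 1360
Band 2: 1024 × 0.969 = 992
Band 3: 1198 × 0.963 = 1154
Band 4: 3284 × 0.968 = 3179
Band 5: 1982 × 0.976 + 7396 × 0.427 = 1934 + 3158 = 5092
Net migration: Band 4 − 412 → 2767
Giving 1360 / 992 / 1154 / 2767 / 5092.
Total after period 4: 1360 + 992 + 1154 + 2767 + 5092 = 11365

11365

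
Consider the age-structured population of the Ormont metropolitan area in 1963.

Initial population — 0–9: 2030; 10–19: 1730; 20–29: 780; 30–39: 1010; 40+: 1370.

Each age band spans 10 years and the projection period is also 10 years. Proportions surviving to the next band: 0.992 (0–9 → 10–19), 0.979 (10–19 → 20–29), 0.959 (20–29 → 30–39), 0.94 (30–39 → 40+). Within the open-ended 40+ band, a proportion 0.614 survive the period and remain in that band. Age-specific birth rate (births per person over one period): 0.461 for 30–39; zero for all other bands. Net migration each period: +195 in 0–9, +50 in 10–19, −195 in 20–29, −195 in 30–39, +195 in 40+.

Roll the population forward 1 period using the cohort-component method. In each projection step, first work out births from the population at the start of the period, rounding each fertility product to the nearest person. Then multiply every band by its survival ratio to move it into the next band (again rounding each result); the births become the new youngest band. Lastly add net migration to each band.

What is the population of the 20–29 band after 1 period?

1499

— Period 1 —
Births: 1010 * 0.461 = 466
10–19: 2030 * 0.992 = 2014
20–29: 1730 * 0.979 = 1694
30–39: 780 * 0.959 = 748
40+: 1010 * 0.94 + 1370 * 0.614 = 949 + 841 = 1790
Net migration: 0–9 + 195 → 661; 10–19 + 50 → 2064; 20–29 − 195 → 1499; 30–39 − 195 → 553; 40+ + 195 → 1985
End of period: [661, 2064, 1499, 553, 1985]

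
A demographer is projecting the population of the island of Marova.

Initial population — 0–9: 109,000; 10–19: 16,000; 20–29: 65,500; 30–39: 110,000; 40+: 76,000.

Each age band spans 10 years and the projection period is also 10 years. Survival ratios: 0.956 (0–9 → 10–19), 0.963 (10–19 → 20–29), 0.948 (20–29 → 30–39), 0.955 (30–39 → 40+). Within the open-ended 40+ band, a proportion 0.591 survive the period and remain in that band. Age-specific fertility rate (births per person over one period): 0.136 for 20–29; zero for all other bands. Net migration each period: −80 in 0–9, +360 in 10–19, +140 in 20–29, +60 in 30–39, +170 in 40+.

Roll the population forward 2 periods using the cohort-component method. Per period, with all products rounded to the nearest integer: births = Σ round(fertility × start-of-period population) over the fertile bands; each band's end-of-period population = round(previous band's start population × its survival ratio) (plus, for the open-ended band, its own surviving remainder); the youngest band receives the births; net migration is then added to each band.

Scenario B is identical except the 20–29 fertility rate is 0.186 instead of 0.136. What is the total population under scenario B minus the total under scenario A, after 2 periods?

3907

— Period 1 —
Births: 65500 * 0.136 = 8908
10–19: 109000 * 0.956 = 104204
20–29: 16000 * 0.963 = 15408
30–39: 65500 * 0.948 = 62094
40+: 110000 * 0.955 + 76000 * 0.591 = 105050 + 44916 = 149966
Net migration: 0–9 − 80 → 8828; 10–19 + 360 → 104564; 20–29 + 140 → 15548; 30–39 + 60 → 62154; 40+ + 170 → 150136
Giving 8828 / 104564 / 15548 / 62154 / 150136.
— Period 2 —
Births: 15548 * 0.136 = 2115
10–19: 8828 * 0.956 = 8440
20–29: 104564 * 0.963 = 100695
30–39: 15548 * 0.948 = 14740
40+: 62154 * 0.955 + 150136 * 0.591 = 59357 + 88730 = 148087
Net migration: 0–9 − 80 → 2035; 10–19 + 360 → 8800; 20–29 + 140 → 100835; 30–39 + 60 → 14800; 40+ + 170 → 148257
Giving 2035 / 8800 / 100835 / 14800 / 148257.
Scenario A total after 2 periods: 274727
Scenario B projection —
— Period 1 —
Births: 65500 * 0.186 = 12183
10–19: 109000 * 0.956 = 104204
20–29: 16000 * 0.963 = 15408
30–39: 65500 * 0.948 = 62094
40+: 110000 * 0.955 + 76000 * 0.591 = 105050 + 44916 = 149966
Net migration: 0–9 − 80 → 12103; 10–19 + 360 → 104564; 20–29 + 140 → 15548; 30–39 + 60 → 62154; 40+ + 170 → 150136
Giving 12103 / 104564 / 15548 / 62154 / 150136.
— Period 2 —
Births: 15548 * 0.186 = 2892
10–19: 12103 * 0.956 = 11570
20–29: 104564 * 0.963 = 100695
30–39: 15548 * 0.948 = 14740
40+: 62154 * 0.955 + 150136 * 0.591 = 59357 + 88730 = 148087
Net migration: 0–9 − 80 → 2812; 10–19 + 360 → 11930; 20–29 + 140 → 100835; 30–39 + 60 → 14800; 40+ + 170 → 148257
Giving 2812 / 11930 / 100835 / 14800 / 148257.
Scenario B total after 2 periods: 278634
Difference B − A = 278634 − 274727 = 3907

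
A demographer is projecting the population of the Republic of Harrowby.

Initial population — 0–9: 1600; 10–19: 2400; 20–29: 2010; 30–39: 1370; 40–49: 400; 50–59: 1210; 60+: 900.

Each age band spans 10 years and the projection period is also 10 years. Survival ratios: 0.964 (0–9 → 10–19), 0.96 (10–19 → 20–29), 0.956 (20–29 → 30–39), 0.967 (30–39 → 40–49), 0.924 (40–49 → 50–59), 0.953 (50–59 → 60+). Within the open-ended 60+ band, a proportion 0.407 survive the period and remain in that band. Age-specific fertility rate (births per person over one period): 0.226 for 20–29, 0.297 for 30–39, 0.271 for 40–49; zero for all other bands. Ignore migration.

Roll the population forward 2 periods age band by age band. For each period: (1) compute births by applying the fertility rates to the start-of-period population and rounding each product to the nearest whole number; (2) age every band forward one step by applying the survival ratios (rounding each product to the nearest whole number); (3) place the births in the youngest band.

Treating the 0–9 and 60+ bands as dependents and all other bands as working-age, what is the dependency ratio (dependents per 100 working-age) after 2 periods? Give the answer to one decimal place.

31.5

Period 1.
Births: 2010 * 0.226 = 454 ; 1370 * 0.297 = 407 ; 400 * 0.271 = 108 → total 969
10–19: 1600 * 0.964 = 1542
20–29: 2400 * 0.96 = 2304
30–39: 2010 * 0.956 = 1922
40–49: 1370 * 0.967 = 1325
50–59: 400 * 0.924 = 370
60+: 1210 * 0.953 + 900 * 0.407 = 1153 + 366 = 1519
→ [969, 1542, 2304, 1922, 1325, 370, 1519]
Period 2.
Births: 2304 * 0.226 = 521 ; 1922 * 0.297 = 571 ; 1325 * 0.271 = 359 → total 1451
10–19: 969 * 0.964 = 934
20–29: 1542 * 0.96 = 1480
30–39: 2304 * 0.956 = 2203
40–49: 1922 * 0.967 = 1859
50–59: 1325 * 0.924 = 1224
60+: 370 * 0.953 + 1519 * 0.407 = 353 + 618 = 971
→ [1451, 934, 1480, 2203, 1859, 1224, 971]
Dependents (band 0–9 + band 60+) = 1451 + 971 = 2422; working-age = 7700; ratio = 2422/7700 × 100 = 31.5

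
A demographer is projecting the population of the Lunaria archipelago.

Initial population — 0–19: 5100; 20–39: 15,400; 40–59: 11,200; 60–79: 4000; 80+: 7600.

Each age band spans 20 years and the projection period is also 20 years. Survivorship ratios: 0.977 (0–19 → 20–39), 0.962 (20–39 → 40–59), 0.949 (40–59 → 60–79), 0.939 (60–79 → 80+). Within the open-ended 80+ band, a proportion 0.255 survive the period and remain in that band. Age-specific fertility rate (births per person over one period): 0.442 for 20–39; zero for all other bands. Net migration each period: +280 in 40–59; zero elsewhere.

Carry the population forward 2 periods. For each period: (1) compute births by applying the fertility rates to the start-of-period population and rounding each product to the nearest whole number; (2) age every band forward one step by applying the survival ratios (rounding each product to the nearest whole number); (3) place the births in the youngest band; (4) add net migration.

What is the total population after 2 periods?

Period 1.
Births: 15400 × 0.442 = 6807
20–39: 5100 × 0.977 = 4983
40–59: 15400 × 0.962 = 14815
60–79: 11200 × 0.949 = 10629
80+: 4000 × 0.939 + 7600 × 0.255 = 3756 + 1938 = 5694
Net migration: 40–59 + 280 → 15095
→ [6807, 4983, 15095, 10629, 5694]
Period 2.
Births: 4983 × 0.442 = 2202
20–39: 6807 × 0.977 = 6650
40–59: 4983 × 0.962 = 4794
60–79: 15095 × 0.949 = 14325
80+: 10629 × 0.939 + 5694 × 0.255 = 9981 + 1452 = 11433
Net migration: 40–59 + 280 → 5074
→ [2202, 6650, 5074, 14325, 11433]
Total after period 2: 2202 + 6650 + 5074 + 14325 + 11433 = 39684

39684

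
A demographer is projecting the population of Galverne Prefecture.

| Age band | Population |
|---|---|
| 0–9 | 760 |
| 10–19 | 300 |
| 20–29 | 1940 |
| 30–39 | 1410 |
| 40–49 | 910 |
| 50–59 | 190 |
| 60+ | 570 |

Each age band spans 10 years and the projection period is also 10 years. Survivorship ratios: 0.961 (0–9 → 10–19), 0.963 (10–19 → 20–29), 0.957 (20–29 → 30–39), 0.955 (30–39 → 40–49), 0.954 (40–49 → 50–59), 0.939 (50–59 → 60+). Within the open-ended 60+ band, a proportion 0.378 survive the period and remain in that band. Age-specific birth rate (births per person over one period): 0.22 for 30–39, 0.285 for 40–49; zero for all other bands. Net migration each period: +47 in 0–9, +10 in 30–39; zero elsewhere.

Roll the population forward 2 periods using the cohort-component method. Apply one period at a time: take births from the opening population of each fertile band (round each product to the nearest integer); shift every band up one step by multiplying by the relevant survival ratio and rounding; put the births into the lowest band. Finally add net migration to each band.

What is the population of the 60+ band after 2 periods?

Period 1.
Births: 1410 * 0.22 = 310, 910 * 0.285 = 259 → total 569
10–19: 760 * 0.961 = 730
20–29: 300 * 0.963 = 289
30–39: 1940 * 0.957 = 1857
40–49: 1410 * 0.955 = 1347
50–59: 910 * 0.954 = 868
60+: 190 * 0.939 + 570 * 0.378 = 178 + 215 = 393
Net migration: 0–9 + 47 → 616; 30–39 + 10 → 1867
Giving 616 / 730 / 289 / 1867 / 1347 / 868 / 393.
Period 2.
Births: 1867 * 0.22 = 411, 1347 * 0.285 = 384 → total 795
10–19: 616 * 0.961 = 592
20–29: 730 * 0.963 = 703
30–39: 289 * 0.957 = 277
40–49: 1867 * 0.955 = 1783
50–59: 1347 * 0.954 = 1285
60+: 868 * 0.939 + 393 * 0.378 = 815 + 149 = 964
Net migration: 0–9 + 47 → 842; 30–39 + 10 → 287
Giving 842 / 592 / 703 / 287 / 1783 / 1285 / 964.

964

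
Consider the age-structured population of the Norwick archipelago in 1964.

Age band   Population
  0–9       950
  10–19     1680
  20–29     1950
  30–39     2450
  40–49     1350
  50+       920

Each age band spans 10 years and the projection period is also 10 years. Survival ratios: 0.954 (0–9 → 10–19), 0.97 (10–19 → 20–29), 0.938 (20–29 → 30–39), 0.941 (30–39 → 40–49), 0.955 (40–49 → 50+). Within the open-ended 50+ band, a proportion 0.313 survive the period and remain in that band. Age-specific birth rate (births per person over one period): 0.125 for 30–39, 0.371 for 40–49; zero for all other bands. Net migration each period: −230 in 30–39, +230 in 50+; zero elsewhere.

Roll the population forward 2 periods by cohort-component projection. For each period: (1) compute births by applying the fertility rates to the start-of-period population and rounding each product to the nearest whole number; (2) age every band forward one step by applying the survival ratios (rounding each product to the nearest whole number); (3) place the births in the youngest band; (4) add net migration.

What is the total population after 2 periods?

8505

[period 1]
Births: 2450 × 0.125 = 306 ; 1350 × 0.371 = 501 ⇒ total 807
10–19: 950 × 0.954 = 906
20–29: 1680 × 0.97 = 1630
30–39: 1950 × 0.938 = 1829
40–49: 2450 × 0.941 = 2305
50+: 1350 × 0.955 + 920 × 0.313 = 1289 + 288 = 1577
Net migration: 30–39 − 230 → 1599; 50+ + 230 → 1807
End of period: [807, 906, 1630, 1599, 2305, 1807]
[period 2]
Births: 1599 × 0.125 = 200 ; 2305 × 0.371 = 855 ⇒ total 1055
10–19: 807 × 0.954 = 770
20–29: 906 × 0.97 = 879
30–39: 1630 × 0.938 = 1529
40–49: 1599 × 0.941 = 1505
50+: 2305 × 0.955 + 1807 × 0.313 = 2201 + 566 = 2767
Net migration: 30–39 − 230 → 1299; 50+ + 230 → 2997
End of period: [1055, 770, 879, 1299, 1505, 2997]
Total after period 2: 1055 + 770 + 879 + 1299 + 1505 + 2997 = 8505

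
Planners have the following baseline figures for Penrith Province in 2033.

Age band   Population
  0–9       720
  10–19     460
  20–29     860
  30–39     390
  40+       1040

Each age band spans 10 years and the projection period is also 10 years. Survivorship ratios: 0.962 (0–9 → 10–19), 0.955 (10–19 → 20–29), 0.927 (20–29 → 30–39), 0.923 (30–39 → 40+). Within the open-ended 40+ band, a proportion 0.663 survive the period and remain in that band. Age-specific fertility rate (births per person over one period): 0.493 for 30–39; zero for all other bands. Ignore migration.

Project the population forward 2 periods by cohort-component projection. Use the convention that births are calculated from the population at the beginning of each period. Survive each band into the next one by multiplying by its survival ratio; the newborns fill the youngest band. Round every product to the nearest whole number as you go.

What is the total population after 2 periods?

Let group 1 be 0–9 through group 5 = 40+.
Period 1:
Births: 390 * 0.493 = 192
Group 2: 720 * 0.962 = 693
Group 3: 460 * 0.955 = 439
Group 4: 860 * 0.927 = 797
Group 5: 390 * 0.923 + 1040 * 0.663 = 360 + 690 = 1050
End of period: [192, 693, 439, 797, 1050]
Period 2:
Births: 797 * 0.493 = 393
Group 2: 192 * 0.962 = 185
Group 3: 693 * 0.955 = 662
Group 4: 439 * 0.927 = 407
Group 5: 797 * 0.923 + 1050 * 0.663 = 736 + 696 = 1432
End of period: [393, 185, 662, 407, 1432]
Total after period 2: 393 + 185 + 662 + 407 + 1432 = 3079

3079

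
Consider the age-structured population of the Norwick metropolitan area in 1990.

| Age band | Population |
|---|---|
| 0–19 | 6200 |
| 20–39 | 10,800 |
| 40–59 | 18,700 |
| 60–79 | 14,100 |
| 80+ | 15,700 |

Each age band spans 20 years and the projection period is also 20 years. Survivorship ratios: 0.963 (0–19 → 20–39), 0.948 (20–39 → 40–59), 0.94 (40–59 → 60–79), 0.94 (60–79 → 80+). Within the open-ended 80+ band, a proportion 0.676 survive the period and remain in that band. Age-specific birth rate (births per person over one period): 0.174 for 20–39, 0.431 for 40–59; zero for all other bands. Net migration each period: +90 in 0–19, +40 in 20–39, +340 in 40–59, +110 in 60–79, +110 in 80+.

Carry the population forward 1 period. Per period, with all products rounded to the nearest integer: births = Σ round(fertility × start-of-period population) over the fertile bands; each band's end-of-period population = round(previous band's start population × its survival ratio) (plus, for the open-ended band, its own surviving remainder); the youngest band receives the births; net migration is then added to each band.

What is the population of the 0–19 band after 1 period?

10029

Period 1.
Births: 10800 × 0.174 = 1879, 18700 × 0.431 = 8060 ⇒ total 9939
20–39: 6200 × 0.963 = 5971
40–59: 10800 × 0.948 = 10238
60–79: 18700 × 0.94 = 17578
80+: 14100 × 0.94 + 15700 × 0.676 = 13254 + 10613 = 23867
Net migration: 0–19 + 90 → 10029; 20–39 + 40 → 6011; 40–59 + 340 → 10578; 60–79 + 110 → 17688; 80+ + 110 → 23977
→ [10029, 6011, 10578, 17688, 23977]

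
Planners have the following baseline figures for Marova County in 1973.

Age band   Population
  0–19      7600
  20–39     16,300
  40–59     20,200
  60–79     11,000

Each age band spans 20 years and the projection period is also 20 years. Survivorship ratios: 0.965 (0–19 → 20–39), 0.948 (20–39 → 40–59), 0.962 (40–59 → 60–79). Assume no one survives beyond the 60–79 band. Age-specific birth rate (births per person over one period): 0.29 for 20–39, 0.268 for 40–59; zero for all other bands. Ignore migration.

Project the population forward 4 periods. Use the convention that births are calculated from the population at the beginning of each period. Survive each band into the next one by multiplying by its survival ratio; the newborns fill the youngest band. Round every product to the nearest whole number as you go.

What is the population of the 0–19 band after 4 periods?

4240

(Bands numbered youngest = 1 to oldest = 4.)
Period 1.
Births: 16300 × 0.29 = 4727 ; 20200 × 0.268 = 5414 → total 10141
Band 2: 7600 × 0.965 = 7334
Band 3: 16300 × 0.948 = 15452
Band 4: 20200 × 0.962 = 19432
→ [10141, 7334, 15452, 19432]
Period 2.
Births: 7334 × 0.29 = 2127 ; 15452 × 0.268 = 4141 → total 6268
Band 2: 10141 × 0.965 = 9786
Band 3: 7334 × 0.948 = 6953
Band 4: 15452 × 0.962 = 14865
→ [6268, 9786, 6953, 14865]
Period 3.
Births: 9786 × 0.29 = 2838 ; 6953 × 0.268 = 1863 → total 4701
Band 2: 6268 × 0.965 = 6049
Band 3: 9786 × 0.948 = 9277
Band 4: 6953 × 0.962 = 6689
→ [4701, 6049, 9277, 6689]
Period 4.
Births: 6049 × 0.29 = 1754 ; 9277 × 0.268 = 2486 → total 4240
Band 2: 4701 × 0.965 = 4536
Band 3: 6049 × 0.948 = 5734
Band 4: 9277 × 0.962 = 8924
→ [4240, 4536, 5734, 8924]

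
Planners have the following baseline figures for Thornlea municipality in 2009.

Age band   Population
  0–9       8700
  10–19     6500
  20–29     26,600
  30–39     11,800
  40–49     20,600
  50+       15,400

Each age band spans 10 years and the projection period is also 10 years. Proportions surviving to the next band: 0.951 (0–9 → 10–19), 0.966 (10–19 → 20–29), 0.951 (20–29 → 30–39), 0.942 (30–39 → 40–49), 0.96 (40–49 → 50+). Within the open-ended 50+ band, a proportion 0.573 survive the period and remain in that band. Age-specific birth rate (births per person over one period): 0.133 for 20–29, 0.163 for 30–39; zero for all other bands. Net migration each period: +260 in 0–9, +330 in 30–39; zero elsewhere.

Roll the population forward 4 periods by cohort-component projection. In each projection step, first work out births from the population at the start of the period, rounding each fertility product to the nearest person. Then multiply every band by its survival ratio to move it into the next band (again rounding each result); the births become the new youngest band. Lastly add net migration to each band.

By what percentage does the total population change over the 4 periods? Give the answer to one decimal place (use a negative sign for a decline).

-44.2

[period 1]
Births: 26600 × 0.133 = 3538  |  11800 × 0.163 = 1923 → 5461
10–19: 8700 × 0.951 = 8274
20–29: 6500 × 0.966 = 6279
30–39: 26600 × 0.951 = 25297
40–49: 11800 × 0.942 = 11116
50+: 20600 × 0.96 + 15400 × 0.573 = 19776 + 8824 = 28600
Net migration: 0–9 + 260 → 5721; 30–39 + 330 → 25627
→ [5721, 8274, 6279, 25627, 11116, 28600]
[period 2]
Births: 6279 × 0.133 = 835  |  25627 × 0.163 = 4177 → 5012
10–19: 5721 × 0.951 = 5441
20–29: 8274 × 0.966 = 7993
30–39: 6279 × 0.951 = 5971
40–49: 25627 × 0.942 = 24141
50+: 11116 × 0.96 + 28600 × 0.573 = 10671 + 16388 = 27059
Net migration: 0–9 + 260 → 5272; 30–39 + 330 → 6301
→ [5272, 5441, 7993, 6301, 24141, 27059]
[period 3]
Births: 7993 × 0.133 = 1063  |  6301 × 0.163 = 1027 → 2090
10–19: 5272 × 0.951 = 5014
20–29: 5441 × 0.966 = 5256
30–39: 7993 × 0.951 = 7601
40–49: 6301 × 0.942 = 5936
50+: 24141 × 0.96 + 27059 × 0.573 = 23175 + 15505 = 38680
Net migration: 0–9 + 260 → 2350; 30–39 + 330 → 7931
→ [2350, 5014, 5256, 7931, 5936, 38680]
[period 4]
Births: 5256 × 0.133 = 699  |  7931 × 0.163 = 1293 → 1992
10–19: 2350 × 0.951 = 2235
20–29: 5014 × 0.966 = 4844
30–39: 5256 × 0.951 = 4998
40–49: 7931 × 0.942 = 7471
50+: 5936 × 0.96 + 38680 × 0.573 = 5699 + 22164 = 27863
Net migration: 0–9 + 260 → 2252; 30–39 + 330 → 5328
→ [2252, 2235, 4844, 5328, 7471, 27863]
Total: 89600 → 49993; change = -39607; percentage change = -44.2%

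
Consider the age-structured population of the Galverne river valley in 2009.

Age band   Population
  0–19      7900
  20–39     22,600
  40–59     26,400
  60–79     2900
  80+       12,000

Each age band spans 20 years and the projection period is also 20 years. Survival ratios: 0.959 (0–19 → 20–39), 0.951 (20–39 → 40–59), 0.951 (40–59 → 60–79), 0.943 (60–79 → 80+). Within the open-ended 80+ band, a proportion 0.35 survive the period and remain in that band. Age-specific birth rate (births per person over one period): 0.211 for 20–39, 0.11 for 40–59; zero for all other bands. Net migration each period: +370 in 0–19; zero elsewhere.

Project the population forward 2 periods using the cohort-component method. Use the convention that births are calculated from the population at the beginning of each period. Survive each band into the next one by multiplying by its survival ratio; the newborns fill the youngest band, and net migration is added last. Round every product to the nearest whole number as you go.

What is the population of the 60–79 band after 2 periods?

20440

Numbering the groups 1..5 from youngest to oldest:
— Period 1 —
Births: 22600 × 0.211 = 4769  |  26400 × 0.11 = 2904 → total 7673
Group 2: 7900 × 0.959 = 7576
Group 3: 22600 × 0.951 = 21493
Group 4: 26400 × 0.951 = 25106
Group 5: 2900 × 0.943 + 12000 × 0.35 = 2735 + 4200 = 6935
Net migration: Group 1 + 370 → 8043
Giving 8043 / 7576 / 21493 / 25106 / 6935.
— Period 2 —
Births: 7576 × 0.211 = 1599  |  21493 × 0.11 = 2364 → total 3963
Group 2: 8043 × 0.959 = 7713
Group 3: 7576 × 0.951 = 7205
Group 4: 21493 × 0.951 = 20440
Group 5: 25106 × 0.943 + 6935 × 0.35 = 23675 + 2427 = 26102
Net migration: Group 1 + 370 → 4333
Giving 4333 / 7713 / 7205 / 20440 / 26102.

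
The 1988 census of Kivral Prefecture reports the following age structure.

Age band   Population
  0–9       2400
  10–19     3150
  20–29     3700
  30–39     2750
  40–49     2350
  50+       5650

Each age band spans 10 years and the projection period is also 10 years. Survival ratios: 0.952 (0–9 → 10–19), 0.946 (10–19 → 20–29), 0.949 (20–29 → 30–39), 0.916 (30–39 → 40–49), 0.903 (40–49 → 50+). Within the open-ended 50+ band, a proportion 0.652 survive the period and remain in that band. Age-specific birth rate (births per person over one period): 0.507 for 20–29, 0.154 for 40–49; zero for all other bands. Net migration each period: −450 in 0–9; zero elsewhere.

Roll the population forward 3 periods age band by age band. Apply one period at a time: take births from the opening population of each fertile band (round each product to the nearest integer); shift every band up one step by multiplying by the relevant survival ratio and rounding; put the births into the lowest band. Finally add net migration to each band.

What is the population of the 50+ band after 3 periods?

6856

[period 1]
Births: 3700 * 0.507 = 1876 ; 2350 * 0.154 = 362 ⇒ total 2238
10–19: 2400 * 0.952 = 2285
20–29: 3150 * 0.946 = 2980
30–39: 3700 * 0.949 = 3511
40–49: 2750 * 0.916 = 2519
50+: 2350 * 0.903 + 5650 * 0.652 = 2122 + 3684 = 5806
Net migration: 0–9 − 450 → 1788
Giving 1788 / 2285 / 2980 / 3511 / 2519 / 5806.
[period 2]
Births: 2980 * 0.507 = 1511 ; 2519 * 0.154 = 388 ⇒ total 1899
10–19: 1788 * 0.952 = 1702
20–29: 2285 * 0.946 = 2162
30–39: 2980 * 0.949 = 2828
40–49: 3511 * 0.916 = 3216
50+: 2519 * 0.903 + 5806 * 0.652 = 2275 + 3786 = 6061
Net migration: 0–9 − 450 → 1449
Giving 1449 / 1702 / 2162 / 2828 / 3216 / 6061.
[period 3]
Births: 2162 * 0.507 = 1096 ; 3216 * 0.154 = 495 ⇒ total 1591
10–19: 1449 * 0.952 = 1379
20–29: 1702 * 0.946 = 1610
30–39: 2162 * 0.949 = 2052
40–49: 2828 * 0.916 = 2590
50+: 3216 * 0.903 + 6061 * 0.652 = 2904 + 3952 = 6856
Net migration: 0–9 − 450 → 1141
Giving 1141 / 1379 / 1610 / 2052 / 2590 / 6856.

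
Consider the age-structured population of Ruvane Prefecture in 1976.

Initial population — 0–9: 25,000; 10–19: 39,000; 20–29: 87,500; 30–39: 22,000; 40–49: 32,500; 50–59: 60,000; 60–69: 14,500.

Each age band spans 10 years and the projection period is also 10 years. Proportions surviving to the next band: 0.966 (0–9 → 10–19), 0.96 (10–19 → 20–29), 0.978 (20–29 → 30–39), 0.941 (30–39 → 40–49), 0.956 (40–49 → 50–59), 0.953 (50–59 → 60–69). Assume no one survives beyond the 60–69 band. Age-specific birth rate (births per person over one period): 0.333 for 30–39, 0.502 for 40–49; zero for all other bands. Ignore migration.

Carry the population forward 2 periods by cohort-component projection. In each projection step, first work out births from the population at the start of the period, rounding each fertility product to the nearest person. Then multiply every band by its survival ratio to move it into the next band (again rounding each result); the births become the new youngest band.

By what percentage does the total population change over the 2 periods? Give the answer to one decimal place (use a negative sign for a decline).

After projecting period 1:
Births: 22000 * 0.333 = 7326, 32500 * 0.502 = 16315 → total 23641
10–19: 25000 * 0.966 = 24150
20–29: 39000 * 0.96 = 37440
30–39: 87500 * 0.978 = 85575
40–49: 22000 * 0.941 = 20702
50–59: 32500 * 0.956 = 31070
60–69: 60000 * 0.953 = 57180
→ [23641, 24150, 37440, 85575, 20702, 31070, 57180]
After projecting period 2:
Births: 85575 * 0.333 = 28496, 20702 * 0.502 = 10392 → total 38888
10–19: 23641 * 0.966 = 22837
20–29: 24150 * 0.96 = 23184
30–39: 37440 * 0.978 = 36616
40–49: 85575 * 0.941 = 80526
50–59: 20702 * 0.956 = 19791
60–69: 31070 * 0.953 = 29610
→ [38888, 22837, 23184, 36616, 80526, 19791, 29610]
Total: 280500 → 251452; change = -29048; percentage change = -10.4%

-10.4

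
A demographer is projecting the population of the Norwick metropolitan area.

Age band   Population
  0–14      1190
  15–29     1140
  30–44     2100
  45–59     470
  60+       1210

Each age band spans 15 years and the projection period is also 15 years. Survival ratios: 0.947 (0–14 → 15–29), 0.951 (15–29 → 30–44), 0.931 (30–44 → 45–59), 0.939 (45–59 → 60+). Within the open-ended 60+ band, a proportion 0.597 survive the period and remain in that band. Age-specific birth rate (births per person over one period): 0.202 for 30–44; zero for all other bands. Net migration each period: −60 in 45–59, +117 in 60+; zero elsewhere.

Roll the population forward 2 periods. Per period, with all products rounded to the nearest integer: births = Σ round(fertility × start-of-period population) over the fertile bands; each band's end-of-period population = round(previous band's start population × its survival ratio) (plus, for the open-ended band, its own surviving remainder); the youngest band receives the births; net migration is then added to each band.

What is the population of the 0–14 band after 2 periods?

219

Let band 1 be 0–14 through band 5 = 60+.
— Period 1 —
Births: 2100 * 0.202 = 424
Band 2: 1190 * 0.947 = 1127
Band 3: 1140 * 0.951 = 1084
Band 4: 2100 * 0.931 = 1955
Band 5: 470 * 0.939 + 1210 * 0.597 = 441 + 722 = 1163
Net migration: Band 4 − 60 → 1895; Band 5 + 117 → 1280
End of period: [424, 1127, 1084, 1895, 1280]
— Period 2 —
Births: 1084 * 0.202 = 219
Band 2: 424 * 0.947 = 402
Band 3: 1127 * 0.951 = 1072
Band 4: 1084 * 0.931 = 1009
Band 5: 1895 * 0.939 + 1280 * 0.597 = 1779 + 764 = 2543
Net migration: Band 4 − 60 → 949; Band 5 + 117 → 2660
End of period: [219, 402, 1072, 949, 2660]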